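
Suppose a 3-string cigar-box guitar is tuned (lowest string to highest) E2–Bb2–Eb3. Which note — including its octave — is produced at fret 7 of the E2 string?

B2

The open E2 string plus 7 semitones: E–F–Gb–G–Ab–A–Bb–B.
No B→C boundary is crossed, so the octave stays at 2.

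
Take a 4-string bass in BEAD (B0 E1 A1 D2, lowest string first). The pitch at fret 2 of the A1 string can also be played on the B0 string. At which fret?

12

Fret 2 on A1 is MIDI 33 + 2 = 35 (B1). On the B0 string (open MIDI 23), that pitch is 35 − 23 = fret 12.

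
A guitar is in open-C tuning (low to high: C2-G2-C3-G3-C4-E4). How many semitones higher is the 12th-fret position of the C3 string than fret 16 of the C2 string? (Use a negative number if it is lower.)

C3 at fret 12 → C4 (MIDI 60); C2 at fret 16 → E3 (MIDI 52).
60 − 52 = 8, so the two pitches are 8 semitones apart.

8 semitones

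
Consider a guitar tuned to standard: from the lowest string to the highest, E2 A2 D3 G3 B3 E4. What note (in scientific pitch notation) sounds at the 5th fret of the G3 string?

Each fret is one semitone, so G3 + 5 = C4.

C4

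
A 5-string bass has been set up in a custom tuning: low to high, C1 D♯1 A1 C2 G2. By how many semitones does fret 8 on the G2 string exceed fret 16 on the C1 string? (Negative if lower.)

11 semitones

G2 at fret 8 → D♯3 (MIDI 51); C1 at fret 16 → E2 (MIDI 40).
51 − 40 = 11, so the two pitches are 11 semitones apart.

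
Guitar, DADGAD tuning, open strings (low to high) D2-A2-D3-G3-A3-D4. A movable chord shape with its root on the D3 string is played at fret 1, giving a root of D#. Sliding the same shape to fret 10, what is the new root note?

C

Moving from fret 1 to fret 10 shifts the root by 9 semitones.
D# up 9 semitones is C.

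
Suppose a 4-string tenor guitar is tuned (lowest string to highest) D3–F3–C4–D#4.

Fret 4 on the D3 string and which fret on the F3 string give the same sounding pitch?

D3 at fret 4 is D3 + 4 semitones = F#3.
The open F3 string is 3 semitones above the open D3, so the same pitch on the F3 string lies at fret 4 − 3 = 1.

1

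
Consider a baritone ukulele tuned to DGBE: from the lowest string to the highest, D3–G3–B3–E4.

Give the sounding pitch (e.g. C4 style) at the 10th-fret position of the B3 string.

Each fret is one semitone, so B3 + 10 = A4.

A4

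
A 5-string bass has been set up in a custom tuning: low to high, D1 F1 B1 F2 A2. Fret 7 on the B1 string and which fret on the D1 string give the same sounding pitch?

Fret 7 on B1 is MIDI 35 + 7 = 42 (F♯2). On the D1 string (open MIDI 26), that pitch is 42 − 26 = fret 16.

16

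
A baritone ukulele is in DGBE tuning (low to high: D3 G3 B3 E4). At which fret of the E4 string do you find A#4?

A#4 is 6 semitones above the open E4 (E–F–F#–G–G#–A–A#), so it sits at fret 6.

6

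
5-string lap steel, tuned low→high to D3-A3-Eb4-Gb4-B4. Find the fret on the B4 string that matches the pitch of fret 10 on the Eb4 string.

Eb4 at fret 10 is Eb4 + 10 semitones = Db5.
The open B4 string is 8 semitones above the open Eb4, so the same pitch on the B4 string lies at fret 10 − 8 = 2.

2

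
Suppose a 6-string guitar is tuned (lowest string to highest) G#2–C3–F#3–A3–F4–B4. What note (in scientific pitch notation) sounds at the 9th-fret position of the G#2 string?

G#2 is MIDI 44. Adding 9 gives 53, which is F3.

F3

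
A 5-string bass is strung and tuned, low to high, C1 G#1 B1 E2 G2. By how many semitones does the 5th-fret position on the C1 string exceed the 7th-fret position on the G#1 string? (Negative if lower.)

C1 at fret 5 → F1 (MIDI 29); G#1 at fret 7 → D#2 (MIDI 39).
29 − 39 = -10, so the two pitches are 10 semitones apart.

-10 semitones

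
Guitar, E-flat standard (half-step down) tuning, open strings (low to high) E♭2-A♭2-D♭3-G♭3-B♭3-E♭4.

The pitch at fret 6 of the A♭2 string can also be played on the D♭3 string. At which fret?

1

A♭2 at fret 6 is A♭2 + 6 semitones = D3.
The open D♭3 string is 5 semitones above the open A♭2, so the same pitch on the D♭3 string lies at fret 6 − 5 = 1.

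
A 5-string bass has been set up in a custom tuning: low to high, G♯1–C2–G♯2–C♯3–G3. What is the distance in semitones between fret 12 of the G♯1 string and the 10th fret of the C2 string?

2 semitones

G♯1 at fret 12 → G♯2 (MIDI 44); C2 at fret 10 → A♯2 (MIDI 46).
44 − 46 = -2, so the two pitches are 2 semitones apart, with A♯2 the higher.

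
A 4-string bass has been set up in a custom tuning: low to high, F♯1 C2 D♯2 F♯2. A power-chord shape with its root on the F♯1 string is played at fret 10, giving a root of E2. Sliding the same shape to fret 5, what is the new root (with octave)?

B1

Moving from fret 10 to fret 5 shifts the root by -5 semitones.
E2 down 5 semitones is B1.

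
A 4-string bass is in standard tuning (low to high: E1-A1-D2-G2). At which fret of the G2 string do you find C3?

5

C3 is 5 semitones above the open G2 (G–G#–A–A#–B–C), so it sits at fret 5.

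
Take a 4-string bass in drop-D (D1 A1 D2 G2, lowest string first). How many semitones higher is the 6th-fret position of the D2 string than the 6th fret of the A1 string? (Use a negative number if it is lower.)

D2 at fret 6 → G#2 (MIDI 44); A1 at fret 6 → D#2 (MIDI 39).
44 − 39 = 5, so the two pitches are 5 semitones apart.

5 semitones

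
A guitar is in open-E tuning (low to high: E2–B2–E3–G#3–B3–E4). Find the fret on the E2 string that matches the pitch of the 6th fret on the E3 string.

18

Fret 6 on E3 is MIDI 52 + 6 = 58 (A#3). On the E2 string (open MIDI 40), that pitch is 58 − 40 = fret 18.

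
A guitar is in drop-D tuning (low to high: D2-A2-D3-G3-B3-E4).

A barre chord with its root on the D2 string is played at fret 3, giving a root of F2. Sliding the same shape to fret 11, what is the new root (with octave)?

Moving from fret 3 to fret 11 shifts the root by 8 semitones.
F2 up 8 semitones is C#3.

C#3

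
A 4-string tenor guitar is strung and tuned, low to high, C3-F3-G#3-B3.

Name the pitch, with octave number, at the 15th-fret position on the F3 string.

F3 is MIDI 53. Adding 15 gives 68, which is G#4.
(Equivalently spelled Ab4.)

G#4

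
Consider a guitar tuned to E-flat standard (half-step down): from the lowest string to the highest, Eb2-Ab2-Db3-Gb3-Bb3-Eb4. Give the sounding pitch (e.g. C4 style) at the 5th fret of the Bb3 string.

Bb3 is MIDI 58. Adding 5 gives 63, which is Eb4.
(Equivalently spelled D#4.)

Eb4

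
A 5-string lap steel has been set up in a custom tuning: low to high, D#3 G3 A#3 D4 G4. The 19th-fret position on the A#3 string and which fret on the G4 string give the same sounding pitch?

A#3 at fret 19 is A#3 + 19 semitones = F5.
The open G4 string is 9 semitones above the open A#3, so the same pitch on the G4 string lies at fret 19 − 9 = 10.

10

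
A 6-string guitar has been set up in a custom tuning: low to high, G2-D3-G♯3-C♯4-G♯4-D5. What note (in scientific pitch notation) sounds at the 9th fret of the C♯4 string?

C♯4 is MIDI 61. Adding 9 gives 70, which is A♯4.

A♯4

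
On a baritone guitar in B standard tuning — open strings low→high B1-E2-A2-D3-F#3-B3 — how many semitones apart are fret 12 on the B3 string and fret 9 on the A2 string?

B3 at fret 12 → B4 (MIDI 71); A2 at fret 9 → F#3 (MIDI 54).
71 − 54 = 17, so the two pitches are 17 semitones apart, with B4 the higher.

17 semitones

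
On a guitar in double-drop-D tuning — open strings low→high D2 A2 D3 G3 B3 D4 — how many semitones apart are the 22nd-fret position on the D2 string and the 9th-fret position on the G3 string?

D2 at fret 22 → C4 (MIDI 60); G3 at fret 9 → E4 (MIDI 64).
60 − 64 = -4, so the two pitches are 4 semitones apart, with E4 the higher.

4 semitones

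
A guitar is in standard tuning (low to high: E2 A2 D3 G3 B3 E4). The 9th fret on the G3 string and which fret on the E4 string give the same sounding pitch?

0

G3 at fret 9 is G3 + 9 semitones = E4.
The open E4 string is 9 semitones above the open G3, so the same pitch on the E4 string lies at fret 9 − 9 = 0.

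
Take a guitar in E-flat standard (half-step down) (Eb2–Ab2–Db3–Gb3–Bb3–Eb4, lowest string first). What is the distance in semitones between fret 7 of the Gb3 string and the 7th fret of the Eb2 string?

15 semitones

Gb3 at fret 7 → Db4 (MIDI 61); Eb2 at fret 7 → Bb2 (MIDI 46).
61 − 46 = 15, so the two pitches are 15 semitones apart, with Db4 the higher.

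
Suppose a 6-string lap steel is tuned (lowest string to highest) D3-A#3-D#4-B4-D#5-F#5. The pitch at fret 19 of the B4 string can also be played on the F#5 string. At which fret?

Fret 19 on B4 is MIDI 71 + 19 = 90 (F#6). On the F#5 string (open MIDI 78), that pitch is 90 − 78 = fret 12.

12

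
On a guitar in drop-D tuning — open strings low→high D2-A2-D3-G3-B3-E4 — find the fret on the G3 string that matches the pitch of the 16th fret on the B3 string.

Fret 16 on B3 is MIDI 59 + 16 = 75 (D#5). On the G3 string (open MIDI 55), that pitch is 75 − 55 = fret 20.

20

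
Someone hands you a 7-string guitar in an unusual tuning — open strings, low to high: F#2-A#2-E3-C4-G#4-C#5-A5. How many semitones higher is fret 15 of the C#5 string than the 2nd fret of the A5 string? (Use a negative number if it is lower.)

C#5 at fret 15 → E6 (MIDI 88); A5 at fret 2 → B5 (MIDI 83).
88 − 83 = 5, so the two pitches are 5 semitones apart.

5 semitones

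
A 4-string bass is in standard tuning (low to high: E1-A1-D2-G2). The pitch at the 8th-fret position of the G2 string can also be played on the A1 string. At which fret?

Fret 8 on G2 is MIDI 43 + 8 = 51 (D#3). On the A1 string (open MIDI 33), that pitch is 51 − 33 = fret 18.

18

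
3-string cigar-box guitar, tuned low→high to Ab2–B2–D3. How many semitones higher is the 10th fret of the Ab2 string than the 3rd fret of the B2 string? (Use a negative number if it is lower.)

Ab2 at fret 10 → Gb3 (MIDI 54); B2 at fret 3 → D3 (MIDI 50).
54 − 50 = 4, so the two pitches are 4 semitones apart.

4 semitones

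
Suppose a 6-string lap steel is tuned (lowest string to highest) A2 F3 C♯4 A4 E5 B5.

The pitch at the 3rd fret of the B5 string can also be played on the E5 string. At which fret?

B5 at fret 3 is B5 + 3 semitones = D6.
The open E5 string is 7 semitones below the open B5, so the same pitch on the E5 string lies at fret 3 + 7 = 10.

10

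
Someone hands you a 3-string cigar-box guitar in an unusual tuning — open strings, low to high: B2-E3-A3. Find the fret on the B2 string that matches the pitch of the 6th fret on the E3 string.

11

E3 at fret 6 is E3 + 6 semitones = B♭3.
The open B2 string is 5 semitones below the open E3, so the same pitch on the B2 string lies at fret 6 + 5 = 11.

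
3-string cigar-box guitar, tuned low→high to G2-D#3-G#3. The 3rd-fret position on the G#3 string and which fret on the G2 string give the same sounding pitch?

G#3 at fret 3 is G#3 + 3 semitones = B3.
The open G2 string is 13 semitones below the open G#3, so the same pitch on the G2 string lies at fret 3 + 13 = 16.

16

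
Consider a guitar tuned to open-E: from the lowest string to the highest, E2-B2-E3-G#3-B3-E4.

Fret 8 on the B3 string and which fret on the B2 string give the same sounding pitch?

20

B3 at fret 8 is B3 + 8 semitones = G4.
The open B2 string is 12 semitones below the open B3, so the same pitch on the B2 string lies at fret 8 + 12 = 20.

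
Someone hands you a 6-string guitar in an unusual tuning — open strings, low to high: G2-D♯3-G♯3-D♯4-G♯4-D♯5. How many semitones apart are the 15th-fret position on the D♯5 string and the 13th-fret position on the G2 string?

D♯5 at fret 15 → F♯6 (MIDI 90); G2 at fret 13 → G♯3 (MIDI 56).
90 − 56 = 34, so the two pitches are 34 semitones apart, with F♯6 the higher.

34 semitones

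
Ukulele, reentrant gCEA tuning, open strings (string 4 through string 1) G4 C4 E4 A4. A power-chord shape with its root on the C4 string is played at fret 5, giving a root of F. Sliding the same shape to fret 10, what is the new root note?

Moving from fret 5 to fret 10 shifts the root by 5 semitones.
F up 5 semitones is A#.

A#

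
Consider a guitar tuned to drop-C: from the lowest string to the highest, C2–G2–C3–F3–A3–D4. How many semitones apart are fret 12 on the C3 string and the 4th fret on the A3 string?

1 semitone

C3 at fret 12 → C4 (MIDI 60); A3 at fret 4 → C♯4 (MIDI 61).
60 − 61 = -1, so the two pitches are 1 semitone apart, with C♯4 the higher.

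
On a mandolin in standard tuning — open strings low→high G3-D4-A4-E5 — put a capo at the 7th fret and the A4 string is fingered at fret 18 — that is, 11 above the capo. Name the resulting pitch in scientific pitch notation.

The capo raises the open A4 by 7 semitones to E5; fretting 11 more gives A4 + 7 + 11 = A4 + 18 semitones = D#6.

D#6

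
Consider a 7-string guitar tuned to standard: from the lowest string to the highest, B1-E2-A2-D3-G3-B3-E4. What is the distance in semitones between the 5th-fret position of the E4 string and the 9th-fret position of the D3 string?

10 semitones

E4 at fret 5 → A4 (MIDI 69); D3 at fret 9 → B3 (MIDI 59).
69 − 59 = 10, so the two pitches are 10 semitones apart, with A4 the higher.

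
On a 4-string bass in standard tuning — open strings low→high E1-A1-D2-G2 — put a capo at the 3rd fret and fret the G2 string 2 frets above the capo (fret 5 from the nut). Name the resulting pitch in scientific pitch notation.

C3

The capo raises the open G2 by 3 semitones to A#2; fretting 2 more gives G2 + 3 + 2 = G2 + 5 semitones = C3.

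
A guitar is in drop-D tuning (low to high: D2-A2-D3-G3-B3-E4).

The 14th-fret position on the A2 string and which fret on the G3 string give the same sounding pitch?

A2 at fret 14 is A2 + 14 semitones = B3.
The open G3 string is 10 semitones above the open A2, so the same pitch on the G3 string lies at fret 14 − 10 = 4.

4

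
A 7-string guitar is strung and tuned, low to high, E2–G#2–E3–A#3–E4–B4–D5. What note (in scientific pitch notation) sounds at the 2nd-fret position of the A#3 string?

A#3 is MIDI 58. Adding 2 gives 60, which is C4.

C4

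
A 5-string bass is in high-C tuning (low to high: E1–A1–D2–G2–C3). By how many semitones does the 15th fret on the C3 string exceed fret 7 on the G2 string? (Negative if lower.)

13 semitones

C3 at fret 15 → D#4 (MIDI 63); G2 at fret 7 → D3 (MIDI 50).
63 − 50 = 13, so the two pitches are 13 semitones apart.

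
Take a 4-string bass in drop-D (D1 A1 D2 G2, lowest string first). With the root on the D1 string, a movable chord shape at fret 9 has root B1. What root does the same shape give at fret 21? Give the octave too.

Moving from fret 9 to fret 21 shifts the root by 12 semitones.
B1 up 12 semitones is B2.

B2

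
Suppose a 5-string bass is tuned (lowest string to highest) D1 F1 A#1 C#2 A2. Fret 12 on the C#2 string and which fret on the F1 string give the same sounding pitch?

C#2 at fret 12 is C#2 + 12 semitones = C#3.
The open F1 string is 8 semitones below the open C#2, so the same pitch on the F1 string lies at fret 12 + 8 = 20.

20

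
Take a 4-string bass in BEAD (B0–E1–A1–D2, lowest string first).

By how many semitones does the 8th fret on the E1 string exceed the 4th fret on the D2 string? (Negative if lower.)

E1 at fret 8 → C2 (MIDI 36); D2 at fret 4 → F#2 (MIDI 42).
36 − 42 = -6, so the two pitches are 6 semitones apart.

-6 semitones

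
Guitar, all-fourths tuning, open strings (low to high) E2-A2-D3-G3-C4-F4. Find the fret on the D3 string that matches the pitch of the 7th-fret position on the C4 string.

17

C4 at fret 7 is C4 + 7 semitones = G4.
The open D3 string is 10 semitones below the open C4, so the same pitch on the D3 string lies at fret 7 + 10 = 17.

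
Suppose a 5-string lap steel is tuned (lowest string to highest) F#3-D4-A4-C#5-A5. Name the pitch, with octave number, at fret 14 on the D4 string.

D4 is MIDI 62. Adding 14 gives 76, which is E5.

E5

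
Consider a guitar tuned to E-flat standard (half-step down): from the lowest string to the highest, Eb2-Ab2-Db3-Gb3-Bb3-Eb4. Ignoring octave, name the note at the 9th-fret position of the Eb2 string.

Each fret is one semitone, so Eb2 + 9 = C.

C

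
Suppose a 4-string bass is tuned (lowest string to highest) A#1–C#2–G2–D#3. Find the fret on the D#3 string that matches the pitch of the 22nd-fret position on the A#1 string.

A#1 at fret 22 is A#1 + 22 semitones = G#3.
The open D#3 string is 17 semitones above the open A#1, so the same pitch on the D#3 string lies at fret 22 − 17 = 5.

5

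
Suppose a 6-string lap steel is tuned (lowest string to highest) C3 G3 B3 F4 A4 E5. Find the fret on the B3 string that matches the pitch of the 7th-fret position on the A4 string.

A4 at fret 7 is A4 + 7 semitones = E5.
The open B3 string is 10 semitones below the open A4, so the same pitch on the B3 string lies at fret 7 + 10 = 17.

17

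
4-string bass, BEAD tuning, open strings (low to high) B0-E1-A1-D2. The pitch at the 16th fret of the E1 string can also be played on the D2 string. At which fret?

6

E1 at fret 16 is E1 + 16 semitones = G#2.
The open D2 string is 10 semitones above the open E1, so the same pitch on the D2 string lies at fret 16 − 10 = 6.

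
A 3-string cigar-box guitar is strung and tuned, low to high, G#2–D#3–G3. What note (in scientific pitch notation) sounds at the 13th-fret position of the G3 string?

G3 is MIDI 55. Adding 13 gives 68, which is G#4.

G#4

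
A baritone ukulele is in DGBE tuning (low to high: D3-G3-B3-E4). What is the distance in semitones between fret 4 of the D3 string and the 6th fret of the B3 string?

11 semitones

D3 at fret 4 → F#3 (MIDI 54); B3 at fret 6 → F4 (MIDI 65).
54 − 65 = -11, so the two pitches are 11 semitones apart, with F4 the higher.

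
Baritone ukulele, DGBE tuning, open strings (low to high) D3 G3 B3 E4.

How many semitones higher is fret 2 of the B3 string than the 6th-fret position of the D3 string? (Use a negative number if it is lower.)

B3 at fret 2 → C♯4 (MIDI 61); D3 at fret 6 → G♯3 (MIDI 56).
61 − 56 = 5, so the two pitches are 5 semitones apart.

5 semitones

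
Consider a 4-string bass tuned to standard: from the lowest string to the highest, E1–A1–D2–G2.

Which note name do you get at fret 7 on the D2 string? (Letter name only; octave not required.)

D2 is MIDI 38. Adding 7 gives 45; 45 mod 12 = 9, i.e. A.

A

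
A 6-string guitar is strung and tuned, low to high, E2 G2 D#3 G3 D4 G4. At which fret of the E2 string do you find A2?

A2 is 5 semitones above the open E2 (E–F–F#–G–G#–A), so it sits at fret 5.

5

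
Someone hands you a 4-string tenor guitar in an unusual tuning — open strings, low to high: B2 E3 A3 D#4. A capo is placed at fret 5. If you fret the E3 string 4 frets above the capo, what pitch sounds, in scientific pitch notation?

C#4

The capo raises the open E3 by 5 semitones to A3; fretting 4 more gives E3 + 5 + 4 = E3 + 9 semitones = C#4.
(Also written Db.)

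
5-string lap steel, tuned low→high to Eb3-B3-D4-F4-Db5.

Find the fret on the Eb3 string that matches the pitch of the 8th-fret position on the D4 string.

Fret 8 on D4 is MIDI 62 + 8 = 70 (Bb4). On the Eb3 string (open MIDI 51), that pitch is 70 − 51 = fret 19.

19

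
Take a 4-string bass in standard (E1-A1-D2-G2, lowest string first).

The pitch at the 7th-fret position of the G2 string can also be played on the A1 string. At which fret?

Fret 7 on G2 is MIDI 43 + 7 = 50 (D3). On the A1 string (open MIDI 33), that pitch is 50 − 33 = fret 17.

17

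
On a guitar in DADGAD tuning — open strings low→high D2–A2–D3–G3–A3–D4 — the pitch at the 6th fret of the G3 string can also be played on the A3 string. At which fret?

G3 at fret 6 is G3 + 6 semitones = C#4.
The open A3 string is 2 semitones above the open G3, so the same pitch on the A3 string lies at fret 6 − 2 = 4.

4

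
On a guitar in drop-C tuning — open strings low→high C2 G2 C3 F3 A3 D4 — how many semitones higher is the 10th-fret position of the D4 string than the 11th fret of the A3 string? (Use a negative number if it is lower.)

D4 at fret 10 → C5 (MIDI 72); A3 at fret 11 → G#4 (MIDI 68).
72 − 68 = 4, so the two pitches are 4 semitones apart.

4 semitones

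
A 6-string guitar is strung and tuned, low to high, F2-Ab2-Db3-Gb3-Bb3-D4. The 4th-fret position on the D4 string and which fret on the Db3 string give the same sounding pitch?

D4 at fret 4 is D4 + 4 semitones = Gb4.
The open Db3 string is 13 semitones below the open D4, so the same pitch on the Db3 string lies at fret 4 + 13 = 17.

17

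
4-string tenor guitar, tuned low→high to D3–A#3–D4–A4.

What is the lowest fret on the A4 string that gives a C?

From A4, count semitones up the chromatic scale until reaching C: A–A#–B–C — 3 steps.

3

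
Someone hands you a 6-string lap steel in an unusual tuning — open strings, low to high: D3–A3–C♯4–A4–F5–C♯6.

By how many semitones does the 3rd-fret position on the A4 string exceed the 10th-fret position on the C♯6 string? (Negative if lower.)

-23 semitones

A4 at fret 3 → C5 (MIDI 72); C♯6 at fret 10 → B6 (MIDI 95).
72 − 95 = -23, so the two pitches are 23 semitones apart.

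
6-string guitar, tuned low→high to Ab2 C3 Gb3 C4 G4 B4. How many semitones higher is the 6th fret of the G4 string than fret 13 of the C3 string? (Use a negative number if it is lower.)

G4 at fret 6 → Db5 (MIDI 73); C3 at fret 13 → Db4 (MIDI 61).
73 − 61 = 12, so the two pitches are 12 semitones apart.

12 semitones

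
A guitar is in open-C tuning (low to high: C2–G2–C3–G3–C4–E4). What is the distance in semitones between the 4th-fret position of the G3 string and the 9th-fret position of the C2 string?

G3 at fret 4 → B3 (MIDI 59); C2 at fret 9 → A2 (MIDI 45).
59 − 45 = 14, so the two pitches are 14 semitones apart, with B3 the higher.

14 semitones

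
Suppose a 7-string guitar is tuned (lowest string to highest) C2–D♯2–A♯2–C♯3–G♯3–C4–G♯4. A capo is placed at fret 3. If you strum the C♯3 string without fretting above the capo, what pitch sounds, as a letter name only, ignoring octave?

The capo raises the open C♯3 by 3 semitones to E3; fretting 0 more gives C♯3 + 3 + 0 = C♯3 + 3 semitones, landing on E.

E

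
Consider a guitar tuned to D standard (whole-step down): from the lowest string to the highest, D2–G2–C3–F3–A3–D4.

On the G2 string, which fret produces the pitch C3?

C3 is 5 semitones above the open G2 (G–G#–A–A#–B–C), so it sits at fret 5.

5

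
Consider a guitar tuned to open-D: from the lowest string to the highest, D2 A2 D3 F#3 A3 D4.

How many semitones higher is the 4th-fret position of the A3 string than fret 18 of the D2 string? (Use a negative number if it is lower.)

A3 at fret 4 → C#4 (MIDI 61); D2 at fret 18 → G#3 (MIDI 56).
61 − 56 = 5, so the two pitches are 5 semitones apart.

5 semitones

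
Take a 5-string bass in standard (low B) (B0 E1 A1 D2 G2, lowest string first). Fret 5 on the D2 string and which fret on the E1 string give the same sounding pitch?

Fret 5 on D2 is MIDI 38 + 5 = 43 (G2). On the E1 string (open MIDI 28), that pitch is 43 − 28 = fret 15.

15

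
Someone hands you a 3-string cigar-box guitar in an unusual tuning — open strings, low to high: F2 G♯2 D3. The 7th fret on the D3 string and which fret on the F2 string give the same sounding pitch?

D3 at fret 7 is D3 + 7 semitones = A3.
The open F2 string is 9 semitones below the open D3, so the same pitch on the F2 string lies at fret 7 + 9 = 16.

16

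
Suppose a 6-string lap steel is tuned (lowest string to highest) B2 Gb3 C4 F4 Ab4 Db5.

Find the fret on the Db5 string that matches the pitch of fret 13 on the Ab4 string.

8

Ab4 at fret 13 is Ab4 + 13 semitones = A5.
The open Db5 string is 5 semitones above the open Ab4, so the same pitch on the Db5 string lies at fret 13 − 5 = 8.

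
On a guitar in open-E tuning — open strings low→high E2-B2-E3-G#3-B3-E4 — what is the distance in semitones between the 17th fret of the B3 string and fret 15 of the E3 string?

B3 at fret 17 → E5 (MIDI 76); E3 at fret 15 → G4 (MIDI 67).
76 − 67 = 9, so the two pitches are 9 semitones apart, with E5 the higher.

9 semitones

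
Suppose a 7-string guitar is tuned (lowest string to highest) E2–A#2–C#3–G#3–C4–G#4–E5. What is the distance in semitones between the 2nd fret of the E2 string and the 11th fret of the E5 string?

E2 at fret 2 → F#2 (MIDI 42); E5 at fret 11 → D#6 (MIDI 87).
42 − 87 = -45, so the two pitches are 45 semitones apart, with D#6 the higher.

45 semitones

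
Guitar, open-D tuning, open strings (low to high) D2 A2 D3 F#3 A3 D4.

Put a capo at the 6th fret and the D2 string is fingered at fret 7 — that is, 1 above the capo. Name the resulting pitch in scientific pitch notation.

A2

The capo raises the open D2 by 6 semitones to G#2; fretting 1 more gives D2 + 6 + 1 = D2 + 7 semitones = A2.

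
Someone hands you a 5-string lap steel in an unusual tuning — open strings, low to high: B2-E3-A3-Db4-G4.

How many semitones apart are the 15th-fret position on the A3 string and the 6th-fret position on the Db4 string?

5 semitones

A3 at fret 15 → C5 (MIDI 72); Db4 at fret 6 → G4 (MIDI 67).
72 − 67 = 5, so the two pitches are 5 semitones apart, with C5 the higher.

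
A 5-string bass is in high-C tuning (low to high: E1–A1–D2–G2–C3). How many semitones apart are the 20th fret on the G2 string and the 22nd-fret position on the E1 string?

G2 at fret 20 → D♯4 (MIDI 63); E1 at fret 22 → D3 (MIDI 50).
63 − 50 = 13, so the two pitches are 13 semitones apart, with D♯4 the higher.

13 semitones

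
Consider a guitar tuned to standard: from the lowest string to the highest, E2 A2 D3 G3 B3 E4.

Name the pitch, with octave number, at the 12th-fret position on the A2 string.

A3

The open A2 string plus 12 semitones: A–A#–B–C–…–G–G#–A.
The walk passes from B into C once, so the octave number goes from 2 to 3.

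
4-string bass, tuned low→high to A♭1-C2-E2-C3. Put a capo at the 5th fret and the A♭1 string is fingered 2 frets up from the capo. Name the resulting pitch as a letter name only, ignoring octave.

The capo raises the open A♭1 by 5 semitones to D♭2; fretting 2 more gives A♭1 + 5 + 2 = A♭1 + 7 semitones, landing on E♭.

E♭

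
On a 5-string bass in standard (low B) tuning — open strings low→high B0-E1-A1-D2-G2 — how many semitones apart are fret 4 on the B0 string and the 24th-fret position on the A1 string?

B0 at fret 4 → D#1 (MIDI 27); A1 at fret 24 → A3 (MIDI 57).
27 − 57 = -30, so the two pitches are 30 semitones apart, with A3 the higher.

30 semitones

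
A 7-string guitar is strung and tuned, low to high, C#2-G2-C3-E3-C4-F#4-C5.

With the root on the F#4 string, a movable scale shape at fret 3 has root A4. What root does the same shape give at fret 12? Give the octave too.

F#5

Moving from fret 3 to fret 12 shifts the root by 9 semitones.
A4 up 9 semitones is F#5.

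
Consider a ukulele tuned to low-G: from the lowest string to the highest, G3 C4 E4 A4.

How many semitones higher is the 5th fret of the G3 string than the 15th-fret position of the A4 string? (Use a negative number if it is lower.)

-24 semitones

G3 at fret 5 → C4 (MIDI 60); A4 at fret 15 → C6 (MIDI 84).
60 − 84 = -24, so the two pitches are 24 semitones apart.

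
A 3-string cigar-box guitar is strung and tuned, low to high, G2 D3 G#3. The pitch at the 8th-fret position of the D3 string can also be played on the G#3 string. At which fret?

D3 at fret 8 is D3 + 8 semitones = A#3.
The open G#3 string is 6 semitones above the open D3, so the same pitch on the G#3 string lies at fret 8 − 6 = 2.

2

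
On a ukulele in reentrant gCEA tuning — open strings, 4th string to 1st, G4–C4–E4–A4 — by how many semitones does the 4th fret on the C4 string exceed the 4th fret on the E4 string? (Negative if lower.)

-4 semitones

C4 at fret 4 → E4 (MIDI 64); E4 at fret 4 → G#4 (MIDI 68).
64 − 68 = -4, so the two pitches are 4 semitones apart.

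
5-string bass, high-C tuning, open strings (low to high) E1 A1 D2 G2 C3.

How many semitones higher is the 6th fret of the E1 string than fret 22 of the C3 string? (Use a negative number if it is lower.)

E1 at fret 6 → A#1 (MIDI 34); C3 at fret 22 → A#4 (MIDI 70).
34 − 70 = -36, so the two pitches are 36 semitones apart.

-36 semitones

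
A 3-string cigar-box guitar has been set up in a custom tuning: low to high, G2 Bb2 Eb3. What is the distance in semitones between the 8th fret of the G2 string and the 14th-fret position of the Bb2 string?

9 semitones

G2 at fret 8 → Eb3 (MIDI 51); Bb2 at fret 14 → C4 (MIDI 60).
51 − 60 = -9, so the two pitches are 9 semitones apart, with C4 the higher.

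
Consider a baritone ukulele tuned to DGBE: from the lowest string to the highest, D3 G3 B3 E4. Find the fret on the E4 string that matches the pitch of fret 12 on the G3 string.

3

G3 at fret 12 is G3 + 12 semitones = G4.
The open E4 string is 9 semitones above the open G3, so the same pitch on the E4 string lies at fret 12 − 9 = 3.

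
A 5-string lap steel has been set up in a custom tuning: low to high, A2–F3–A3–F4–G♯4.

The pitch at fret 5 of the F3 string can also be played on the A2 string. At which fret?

13

Fret 5 on F3 is MIDI 53 + 5 = 58 (A♯3). On the A2 string (open MIDI 45), that pitch is 58 − 45 = fret 13.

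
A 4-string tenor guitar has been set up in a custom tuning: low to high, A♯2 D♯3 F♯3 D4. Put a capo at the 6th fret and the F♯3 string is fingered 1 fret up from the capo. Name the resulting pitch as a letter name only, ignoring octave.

The capo raises the open F♯3 by 6 semitones to C4; fretting 1 more gives F♯3 + 6 + 1 = F♯3 + 7 semitones, landing on C♯.
(Also written D♭.)

C♯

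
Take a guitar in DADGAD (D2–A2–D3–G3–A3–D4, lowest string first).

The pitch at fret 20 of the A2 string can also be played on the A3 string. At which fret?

A2 at fret 20 is A2 + 20 semitones = F4.
The open A3 string is 12 semitones above the open A2, so the same pitch on the A3 string lies at fret 20 − 12 = 8.

8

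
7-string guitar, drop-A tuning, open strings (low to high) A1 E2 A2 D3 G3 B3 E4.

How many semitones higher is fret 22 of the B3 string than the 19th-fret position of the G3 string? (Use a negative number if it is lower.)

7 semitones

B3 at fret 22 → A5 (MIDI 81); G3 at fret 19 → D5 (MIDI 74).
81 − 74 = 7, so the two pitches are 7 semitones apart.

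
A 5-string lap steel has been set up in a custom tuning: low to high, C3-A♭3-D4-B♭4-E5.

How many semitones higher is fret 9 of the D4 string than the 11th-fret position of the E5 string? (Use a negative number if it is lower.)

-16 semitones

D4 at fret 9 → B4 (MIDI 71); E5 at fret 11 → E♭6 (MIDI 87).
71 − 87 = -16, so the two pitches are 16 semitones apart.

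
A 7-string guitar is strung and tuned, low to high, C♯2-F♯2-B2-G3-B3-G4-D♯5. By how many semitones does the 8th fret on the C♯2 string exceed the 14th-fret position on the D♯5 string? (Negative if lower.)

-44 semitones

C♯2 at fret 8 → A2 (MIDI 45); D♯5 at fret 14 → F6 (MIDI 89).
45 − 89 = -44, so the two pitches are 44 semitones apart.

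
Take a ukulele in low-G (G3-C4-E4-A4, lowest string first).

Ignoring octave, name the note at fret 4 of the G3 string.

Each fret is one semitone, so G3 + 4 = B.

B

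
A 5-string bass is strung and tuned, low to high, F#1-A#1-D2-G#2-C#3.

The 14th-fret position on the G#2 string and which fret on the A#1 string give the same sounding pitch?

Fret 14 on G#2 is MIDI 44 + 14 = 58 (A#3). On the A#1 string (open MIDI 34), that pitch is 58 − 34 = fret 24.

24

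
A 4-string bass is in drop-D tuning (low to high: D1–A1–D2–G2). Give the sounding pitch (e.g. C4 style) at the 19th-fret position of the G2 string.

D4

The open G2 string plus 19 semitones: G–G#–A–A#–…–C–C#–D.
The walk passes from B into C 2 times, so the octave number goes from 2 to 4.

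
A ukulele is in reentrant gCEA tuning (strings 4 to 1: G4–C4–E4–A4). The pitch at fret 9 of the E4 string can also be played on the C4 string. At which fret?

Fret 9 on E4 is MIDI 64 + 9 = 73 (C#5). On the C4 string (open MIDI 60), that pitch is 73 − 60 = fret 13.

13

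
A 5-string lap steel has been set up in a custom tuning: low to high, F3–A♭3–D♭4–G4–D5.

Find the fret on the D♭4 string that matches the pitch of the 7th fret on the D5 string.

D5 at fret 7 is D5 + 7 semitones = A5.
The open D♭4 string is 13 semitones below the open D5, so the same pitch on the D♭4 string lies at fret 7 + 13 = 20.

20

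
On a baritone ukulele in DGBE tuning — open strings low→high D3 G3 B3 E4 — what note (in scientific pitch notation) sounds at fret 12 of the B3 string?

B4

B3 is MIDI 59. Adding 12 gives 71, which is B4.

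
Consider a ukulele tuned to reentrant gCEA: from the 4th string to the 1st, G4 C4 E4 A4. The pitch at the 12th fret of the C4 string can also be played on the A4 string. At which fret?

3

C4 at fret 12 is C4 + 12 semitones = C5.
The open A4 string is 9 semitones above the open C4, so the same pitch on the A4 string lies at fret 12 − 9 = 3.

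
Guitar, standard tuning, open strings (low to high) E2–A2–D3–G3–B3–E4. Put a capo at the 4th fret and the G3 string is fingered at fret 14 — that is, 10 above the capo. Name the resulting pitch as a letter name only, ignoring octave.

A

The capo raises the open G3 by 4 semitones to B3; fretting 10 more gives G3 + 4 + 10 = G3 + 14 semitones, landing on A.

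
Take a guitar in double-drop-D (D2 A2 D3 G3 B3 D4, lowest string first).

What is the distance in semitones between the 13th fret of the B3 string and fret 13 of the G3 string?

B3 at fret 13 → C5 (MIDI 72); G3 at fret 13 → G#4 (MIDI 68).
72 − 68 = 4, so the two pitches are 4 semitones apart, with C5 the higher.

4 semitones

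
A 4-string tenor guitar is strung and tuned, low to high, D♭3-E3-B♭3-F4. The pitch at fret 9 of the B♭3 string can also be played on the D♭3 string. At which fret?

18

B♭3 at fret 9 is B♭3 + 9 semitones = G4.
The open D♭3 string is 9 semitones below the open B♭3, so the same pitch on the D♭3 string lies at fret 9 + 9 = 18.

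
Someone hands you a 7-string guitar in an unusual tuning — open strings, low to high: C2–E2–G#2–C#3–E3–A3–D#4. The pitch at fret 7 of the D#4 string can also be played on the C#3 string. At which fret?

Fret 7 on D#4 is MIDI 63 + 7 = 70 (A#4). On the C#3 string (open MIDI 49), that pitch is 70 − 49 = fret 21.

21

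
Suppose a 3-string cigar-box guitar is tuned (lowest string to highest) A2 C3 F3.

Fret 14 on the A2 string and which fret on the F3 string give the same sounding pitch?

6

Fret 14 on A2 is MIDI 45 + 14 = 59 (B3). On the F3 string (open MIDI 53), that pitch is 59 − 53 = fret 6.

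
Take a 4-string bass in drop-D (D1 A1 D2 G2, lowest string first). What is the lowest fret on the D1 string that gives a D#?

From D1, count semitones up the chromatic scale until reaching D#: D–D# — 1 step.

1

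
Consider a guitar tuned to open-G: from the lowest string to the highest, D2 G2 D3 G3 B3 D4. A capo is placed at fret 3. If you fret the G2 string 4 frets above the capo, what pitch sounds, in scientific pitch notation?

The capo raises the open G2 by 3 semitones to A#2; fretting 4 more gives G2 + 3 + 4 = G2 + 7 semitones = D3.

D3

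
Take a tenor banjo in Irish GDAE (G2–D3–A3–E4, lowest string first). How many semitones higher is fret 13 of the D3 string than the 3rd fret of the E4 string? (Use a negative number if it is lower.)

-4 semitones

D3 at fret 13 → D♯4 (MIDI 63); E4 at fret 3 → G4 (MIDI 67).
63 − 67 = -4, so the two pitches are 4 semitones apart.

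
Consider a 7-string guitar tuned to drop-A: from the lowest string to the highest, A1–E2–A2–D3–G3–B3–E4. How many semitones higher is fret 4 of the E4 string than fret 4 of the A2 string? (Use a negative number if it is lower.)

19 semitones

E4 at fret 4 → G#4 (MIDI 68); A2 at fret 4 → C#3 (MIDI 49).
68 − 49 = 19, so the two pitches are 19 semitones apart.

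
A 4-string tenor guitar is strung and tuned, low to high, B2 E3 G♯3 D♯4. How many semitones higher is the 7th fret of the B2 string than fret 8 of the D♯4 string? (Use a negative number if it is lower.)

B2 at fret 7 → F♯3 (MIDI 54); D♯4 at fret 8 → B4 (MIDI 71).
54 − 71 = -17, so the two pitches are 17 semitones apart.

-17 semitones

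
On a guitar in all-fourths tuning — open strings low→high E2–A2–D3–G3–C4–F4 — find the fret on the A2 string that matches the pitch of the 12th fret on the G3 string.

22

Fret 12 on G3 is MIDI 55 + 12 = 67 (G4). On the A2 string (open MIDI 45), that pitch is 67 − 45 = fret 22.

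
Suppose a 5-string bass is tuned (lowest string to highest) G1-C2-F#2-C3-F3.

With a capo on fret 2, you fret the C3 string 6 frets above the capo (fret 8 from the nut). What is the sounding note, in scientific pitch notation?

The capo raises the open C3 by 2 semitones to D3; fretting 6 more gives C3 + 2 + 6 = C3 + 8 semitones = G#3.
(Also written Ab.)

G#3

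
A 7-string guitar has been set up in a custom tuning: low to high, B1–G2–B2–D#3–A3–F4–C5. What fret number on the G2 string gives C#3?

C#3 is 6 semitones above the open G2 (G–G#–A–A#–B–C–C#), so it sits at fret 6.

6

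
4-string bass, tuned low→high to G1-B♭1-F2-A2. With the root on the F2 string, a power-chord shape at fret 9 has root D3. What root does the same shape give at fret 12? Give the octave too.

F3

Moving from fret 9 to fret 12 shifts the root by 3 semitones.
D3 up 3 semitones is F3.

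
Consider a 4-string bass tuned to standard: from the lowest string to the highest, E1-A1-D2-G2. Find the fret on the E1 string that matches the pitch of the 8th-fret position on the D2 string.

D2 at fret 8 is D2 + 8 semitones = A#2.
The open E1 string is 10 semitones below the open D2, so the same pitch on the E1 string lies at fret 8 + 10 = 18.

18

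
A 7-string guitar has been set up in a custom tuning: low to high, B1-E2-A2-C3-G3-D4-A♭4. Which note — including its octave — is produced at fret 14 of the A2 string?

B3

A2 is MIDI 45. Adding 14 gives 59, which is B3.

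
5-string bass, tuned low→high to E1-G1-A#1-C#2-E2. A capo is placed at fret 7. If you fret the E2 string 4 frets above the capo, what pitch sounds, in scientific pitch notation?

D#3

The capo raises the open E2 by 7 semitones to B2; fretting 4 more gives E2 + 7 + 4 = E2 + 11 semitones = D#3.
(Also written Eb.)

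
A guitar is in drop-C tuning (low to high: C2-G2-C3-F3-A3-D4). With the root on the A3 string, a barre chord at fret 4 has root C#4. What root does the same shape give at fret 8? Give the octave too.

Moving from fret 4 to fret 8 shifts the root by 4 semitones.
C#4 up 4 semitones is F4.

F4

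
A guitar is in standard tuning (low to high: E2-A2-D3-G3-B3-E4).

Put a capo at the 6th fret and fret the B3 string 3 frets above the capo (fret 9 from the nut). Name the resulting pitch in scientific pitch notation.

The capo raises the open B3 by 6 semitones to F4; fretting 3 more gives B3 + 6 + 3 = B3 + 9 semitones = G#4.

G#4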